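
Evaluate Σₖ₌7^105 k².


Σₖ₌7^105 k² = Σₖ₌₁^105 k² − Σₖ₌₁^6 k²
= 105·106·211/6 − 6·7·13/6
= 391405 − 91 = 391314

Σk² = 391314


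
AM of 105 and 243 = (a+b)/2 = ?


AM = (105 + 243)/2 = 348/2 = 174

AM = 174


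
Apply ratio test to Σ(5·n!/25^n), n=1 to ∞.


aₙ = 5·n!/25^n
a_{n+1}/aₙ = (n+1)!/25^(n+1) × 25^n/n!  (constant 5 cancels)
= (n+1)/25
L = lim(n→∞) (n+1)/25 = ∞
L > 1 → series DIVERGES

Diverges (ratio test: L = ∞ > 1)


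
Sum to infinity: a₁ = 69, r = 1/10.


S∞ = a₁/(1-r) = 69/(1 - 1/10)
= 69/(9/10)
= 230/3

S∞ = 230/3


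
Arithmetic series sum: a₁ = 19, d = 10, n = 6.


aₙ = 19 + (6-1)×10 = 69
Sₙ = n(a₁+aₙ)/2 = 6×(19+69)/2
= 6×88/2 = 264

S_6 = 264


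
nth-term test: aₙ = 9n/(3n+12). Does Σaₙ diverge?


lim(n→∞) 9n/(3n+12) = 9/3 = 3  (divide numerator and denominator by n)
lim aₙ = 3 ≠ 0 → series DIVERGES

Diverges (lim aₙ = 3 ≠ 0)


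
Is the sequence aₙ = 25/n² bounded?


a₁ = 25, a₂ = 25/4, a₃ = 25/9, ...
0 < aₙ ≤ 25 for all n ≥ 1
The sequence IS bounded

Bounded (0 < aₙ ≤ 25)


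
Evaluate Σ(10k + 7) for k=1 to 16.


Σ(10k+7) = 10·Σk + 7·n
= 10·136 + 7·16
= 1360 + 112 = 1472

Σ = 1472


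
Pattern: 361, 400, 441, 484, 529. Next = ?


Pattern: perfect squares: n²
Terms: 361, 400, 441, 484, 529
Next term = 576

Next term = 576


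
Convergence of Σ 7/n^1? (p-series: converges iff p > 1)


p-series test: Σ c/n^p converges if p > 1, diverges if p ≤ 1 (constant c > 0 doesn't affect convergence).
p = 1
1 ≤ 1 → DIVERGES

Diverges (p = 1 ≤ 1)


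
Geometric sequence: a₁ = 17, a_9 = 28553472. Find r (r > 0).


r^(n-1) = aₙ/a₁
r^8 = 28553472/17 = 1679616
r = 1679616^(1/8)
= ±6; taking r > 0 gives r = 6

r = 6


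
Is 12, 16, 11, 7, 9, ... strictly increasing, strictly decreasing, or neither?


Differences: 4, -5, -4, 2
Difference at position 1 is +4 (> 0) but position 2 is -5 (< 0) — sequence both rises and falls
→ NOT monotonic

Not monotonic


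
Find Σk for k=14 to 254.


Σₖ₌14^254 k = Σₖ₌₁^254 k − Σₖ₌₁^13 k
= 254·255/2 − 13·14/2
= 32385 − 91 = 32294

Σk = 32294


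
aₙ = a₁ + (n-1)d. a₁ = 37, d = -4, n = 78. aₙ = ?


aₙ = a₁ + (n-1)d
= 37 + (78-1)×-4
= 37 - 308
= -271

a_78 = -271


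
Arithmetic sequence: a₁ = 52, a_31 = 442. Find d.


d = (aₙ - a₁)/(n-1)
= (442 - 52)/(31-1)
= 390/30 = 13

d = 13


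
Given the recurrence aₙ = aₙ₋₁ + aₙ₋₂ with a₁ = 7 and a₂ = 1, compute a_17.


Computing iteratively: 7, 1, 8, 9, 17, 26, 43, 69, 112, 181, 293, 474, ...
a_17 = 5257

a_17 = 5257


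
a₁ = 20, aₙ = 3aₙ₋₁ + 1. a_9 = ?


Computing step by step:
a_1 = 20
a_2 = 61
a_3 = 184
a_4 = 553
a_5 = 1660
a_6 = 4981
a_7 = 14944
a_8 = 44833
a_9 = 134500


a_9 = 134500


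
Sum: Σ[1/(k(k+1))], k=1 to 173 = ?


1/(k(k+1)) = 1/k - 1/(k+1) (partial fractions)
Telescoping: Σ = 1 - 1/174 = 173/174

Sum = 173/174


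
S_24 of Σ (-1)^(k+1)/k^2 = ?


S = 1 - 1/4 + 1/9 - 1/16 + 1/25 - 1/36 + 1/49 - 1/64 ± ...
= 0.8216
(Full series converges to +π²/12 ≈ +0.8225)

S_24 = 0.8216


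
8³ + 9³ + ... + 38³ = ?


Σₖ₌8^38 k³ = [38·39/2]² − [7·8/2]²
= 549081 − 784 = 548297

Σk³ = 548297


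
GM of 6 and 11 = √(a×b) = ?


GM = √(6×11) = √66 = 8.124

GM = 8.124


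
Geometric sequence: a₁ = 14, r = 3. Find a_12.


aₙ = a₁·r^(n-1)
= 14×3^11
= 14×177147
= 2480058

a_12 = 2480058


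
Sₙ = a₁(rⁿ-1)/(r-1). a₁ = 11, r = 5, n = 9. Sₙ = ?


Sₙ = 11×(5^9 - 1)/(5 - 1)
= 11×(1953125 - 1)/4
= 11×1953124/4
= 5371091

S_9 = 5371091


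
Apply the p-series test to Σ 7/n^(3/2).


p-series test: Σ c/n^p converges if p > 1, diverges if p ≤ 1 (constant c > 0 doesn't affect convergence).
p = 3/2
3/2 > 1 → CONVERGES

Converges (p = 3/2 > 1)


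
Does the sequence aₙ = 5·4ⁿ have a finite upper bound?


aₙ = 5·4ⁿ → as n→∞, aₙ→∞ (since base 4 > 1)
No finite upper bound exists
The sequence is UNBOUNDED

Unbounded (aₙ → ∞ as n → ∞)


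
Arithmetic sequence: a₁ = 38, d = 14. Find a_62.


aₙ = a₁ + (n-1)d
= 38 + (62-1)×14
= 38 + 854
= 892

a_62 = 892


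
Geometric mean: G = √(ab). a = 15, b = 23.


GM = √(15×23) = √345 = 18.5742

GM = 18.5742


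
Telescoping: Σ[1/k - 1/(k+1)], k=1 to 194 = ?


Telescoping: adjacent terms cancel.
= 1/1 - 1/195
= 1 - 1/195 = 194/195

Sum = 194/195


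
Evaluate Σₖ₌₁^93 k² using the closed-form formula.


n = 93
n(n+1)(2n+1)/6 = 93×94×187/6
= 1634754/6 = 272459

Σk² = 272459


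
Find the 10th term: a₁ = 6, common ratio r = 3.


aₙ = a₁·r^(n-1)
= 6×3^9
= 6×19683
= 118098

a_10 = 118098


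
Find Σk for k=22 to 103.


Σₖ₌22^103 k = Σₖ₌₁^103 k − Σₖ₌₁^21 k
= 103·104/2 − 21·22/2
= 5356 − 231 = 5125

Σk = 5125


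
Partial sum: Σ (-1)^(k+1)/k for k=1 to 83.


S = 1 - 1/2 + 1/3 - 1/4 + 1/5 - 1/6 + 1/7 - 1/8 ± ...
= 0.6991
(Full series converges to +ln(2) ≈ +0.6931)

S_83 = 0.6991


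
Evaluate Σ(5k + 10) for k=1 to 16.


Σ(5k+10) = 5·Σk + 10·n
= 5·136 + 10·16
= 680 + 160 = 840

Σ = 840


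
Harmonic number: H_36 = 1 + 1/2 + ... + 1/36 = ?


H_36 = 1/1 + 1/2 + 1/3 + ... + 1/36
= 54801925434709/13127595717600
≈ 4.1746

H_36 = 54801925434709/13127595717600 ≈ 4.1746


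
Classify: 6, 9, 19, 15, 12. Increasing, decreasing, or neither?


Differences: 3, 10, -4, -3
Difference at position 1 is +3 (> 0) but position 3 is -4 (< 0) — sequence both rises and falls
→ NOT monotonic

Not monotonic


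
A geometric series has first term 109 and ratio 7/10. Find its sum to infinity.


S∞ = a₁/(1-r) = 109/(1 - 7/10)
= 109/(3/10)
= 1090/3

S∞ = 1090/3


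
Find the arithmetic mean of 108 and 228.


AM = (108 + 228)/2 = 336/2 = 168

AM = 168


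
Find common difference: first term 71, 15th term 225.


d = (aₙ - a₁)/(n-1)
= (225 - 71)/(15-1)
= 154/14 = 11

d = 11


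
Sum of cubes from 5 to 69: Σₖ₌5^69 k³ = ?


Σₖ₌5^69 k³ = [69·70/2]² − [4·5/2]²
= 5832225 − 100 = 5832125

Σk³ = 5832125


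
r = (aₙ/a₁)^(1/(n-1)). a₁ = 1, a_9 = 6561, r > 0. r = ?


r^(n-1) = aₙ/a₁
r^8 = 6561/1 = 6561
r = 6561^(1/8)
= ±3; taking r > 0 gives r = 3

r = 3


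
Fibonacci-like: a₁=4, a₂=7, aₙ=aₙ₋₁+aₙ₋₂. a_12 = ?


Computing iteratively: 4, 7, 11, 18, 29, 47, 76, 123, 199, 322, 521, 843
a_12 = 843

a_12 = 843


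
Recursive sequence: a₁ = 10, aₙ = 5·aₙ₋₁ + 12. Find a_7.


Computing step by step:
a_1 = 10
a_2 = 62
a_3 = 322
a_4 = 1622
a_5 = 8122
a_6 = 40622
a_7 = 203122


a_7 = 203122


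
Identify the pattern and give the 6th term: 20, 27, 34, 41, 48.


Pattern: arithmetic (d=7)
Terms: 20, 27, 34, 41, 48
Next term = 55

Next term = 55


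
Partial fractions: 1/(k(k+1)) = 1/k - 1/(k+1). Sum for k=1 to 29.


1/(k(k+1)) = 1/k - 1/(k+1) (partial fractions)
Telescoping: Σ = 1 - 1/30 = 29/30

Sum = 29/30


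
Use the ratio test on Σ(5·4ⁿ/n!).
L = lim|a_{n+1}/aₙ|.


aₙ = 5·4^n/n!
a_{n+1}/aₙ = 4^(n+1)/(n+1)! × n!/4^n  (constant 5 cancels)
= 4/(n+1)
L = lim(n→∞) 4/(n+1) = 0
L < 1 → series CONVERGES

Converges (ratio test: L = 0 < 1)


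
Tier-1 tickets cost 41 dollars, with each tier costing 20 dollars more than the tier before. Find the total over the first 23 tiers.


aₙ = 41 + (23-1)×20 = 481
Sₙ = n(a₁+aₙ)/2 = 23×(41+481)/2
= 23×522/2 = 6003

S_23 = 6003


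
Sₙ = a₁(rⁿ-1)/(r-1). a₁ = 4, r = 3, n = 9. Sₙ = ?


Sₙ = 4×(3^9 - 1)/(3 - 1)
= 4×(19683 - 1)/2
= 4×19682/2
= 39364

S_9 = 39364


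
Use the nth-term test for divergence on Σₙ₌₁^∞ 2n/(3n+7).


lim(n→∞) 2n/(3n+7) = 2/3 = 2/3  (divide numerator and denominator by n)
lim aₙ = 2/3 ≠ 0 → series DIVERGES

Diverges (lim aₙ = 2/3 ≠ 0)


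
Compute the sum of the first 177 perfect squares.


n = 177
n(n+1)(2n+1)/6 = 177×178×355/6
= 11184630/6 = 1864105

Σk² = 1864105


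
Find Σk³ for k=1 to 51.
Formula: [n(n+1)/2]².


n(n+1)/2 = 51×52/2 = 1326
Σk³ = 1326² = 1758276

Σk³ = 1758276


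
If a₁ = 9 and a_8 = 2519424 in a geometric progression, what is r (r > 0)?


r^(n-1) = aₙ/a₁
r^7 = 2519424/9 = 279936
r = 279936^(1/7)
= 6

r = 6


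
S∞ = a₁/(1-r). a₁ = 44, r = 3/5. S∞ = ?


S∞ = a₁/(1-r) = 44/(1 - 3/5)
= 44/(2/5)
= 110

S∞ = 110


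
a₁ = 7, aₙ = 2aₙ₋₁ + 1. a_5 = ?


Computing step by step:
a_1 = 7
a_2 = 15
a_3 = 31
a_4 = 63
a_5 = 127


a_5 = 127


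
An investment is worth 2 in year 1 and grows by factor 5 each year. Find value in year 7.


aₙ = a₁·r^(n-1)
= 2×5^6
= 2×15625
= 31250

a_7 = 31250


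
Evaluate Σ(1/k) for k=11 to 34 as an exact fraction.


Σₖ₌11^34 1/k = 1/11 + 1/12 + 1/13 + ... + 1/34
= 15611884726969/13127595717600
≈ 1.1892

Sum = 15611884726969/13127595717600 ≈ 1.1892


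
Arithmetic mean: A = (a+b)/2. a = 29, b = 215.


AM = (29 + 215)/2 = 244/2 = 122

AM = 122


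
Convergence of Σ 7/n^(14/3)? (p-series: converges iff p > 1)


p-series test: Σ c/n^p converges if p > 1, diverges if p ≤ 1 (constant c > 0 doesn't affect convergence).
p = 14/3
14/3 > 1 → CONVERGES

Converges (p = 14/3 > 1)


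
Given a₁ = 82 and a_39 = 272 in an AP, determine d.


d = (aₙ - a₁)/(n-1)
= (272 - 82)/(39-1)
= 190/38 = 5

d = 5


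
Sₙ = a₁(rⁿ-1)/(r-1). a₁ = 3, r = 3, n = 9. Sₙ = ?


Sₙ = 3×(3^9 - 1)/(3 - 1)
= 3×(19683 - 1)/2
= 3×19682/2
= 29523

S_9 = 29523


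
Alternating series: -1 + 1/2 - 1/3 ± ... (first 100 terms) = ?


S = -1 + 1/2 - 1/3 + 1/4 - 1/5 + 1/6 - 1/7 + 1/8 ± ...
= -0.6882
(Full series converges to -ln(2) ≈ -0.6931)

S_100 = -0.6882


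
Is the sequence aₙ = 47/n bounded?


a₁ = 47, a₂ = 47/2, a₃ = 47/3, ...
0 < aₙ ≤ 47 for all n ≥ 1
Lower bound: 0, Upper bound: 47
The sequence IS bounded

Bounded (0 < aₙ ≤ 47)


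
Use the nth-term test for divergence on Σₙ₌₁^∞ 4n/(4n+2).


lim(n→∞) 4n/(4n+2) = 4/4 = 1  (divide numerator and denominator by n)
lim aₙ = 1 ≠ 0 → series DIVERGES

Diverges (lim aₙ = 1 ≠ 0)


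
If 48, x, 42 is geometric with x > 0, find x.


GM = √(48×42) = √2016 = 44.8999

GM = 44.8999


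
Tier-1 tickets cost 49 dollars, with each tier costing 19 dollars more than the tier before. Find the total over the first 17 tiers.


aₙ = 49 + (17-1)×19 = 353
Sₙ = n(a₁+aₙ)/2 = 17×(49+353)/2
= 17×402/2 = 3417

S_17 = 3417


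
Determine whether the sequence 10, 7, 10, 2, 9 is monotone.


Differences: -3, 3, -8, 7
Difference at position 2 is +3 (> 0) but position 1 is -3 (< 0) — sequence both rises and falls
→ NOT monotonic

Not monotonic


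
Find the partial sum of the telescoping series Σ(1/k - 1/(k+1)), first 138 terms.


Telescoping: adjacent terms cancel.
= 1/1 - 1/139
= 1 - 1/139 = 138/139

Sum = 138/139


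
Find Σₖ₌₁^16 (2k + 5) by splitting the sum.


Σ(2k+5) = 2·Σk + 5·n
= 2·136 + 5·16
= 272 + 80 = 352

Σ = 352


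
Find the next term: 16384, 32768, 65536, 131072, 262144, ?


Pattern: powers of 2: 2ⁿ
Terms: 16384, 32768, 65536, 131072, 262144
Next term = 524288

Next term = 524288


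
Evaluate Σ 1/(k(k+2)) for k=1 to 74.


1/(k(k+2)) = (1/2)·(1/k - 1/(k+2)) (partial fractions)
Telescoping: Σ = (1/2)·(1 + 1/2 - 1/75 - 1/76) = 8399/11400

Sum = 8399/11400


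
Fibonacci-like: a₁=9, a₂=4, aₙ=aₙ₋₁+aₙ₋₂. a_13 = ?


Computing iteratively: 9, 4, 13, 17, 30, 47, 77, 124, 201, 325, 526, 851, ...
a_13 = 1377

a_13 = 1377


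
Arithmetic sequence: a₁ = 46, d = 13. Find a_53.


aₙ = a₁ + (n-1)d
= 46 + (53-1)×13
= 46 + 676
= 722

a_53 = 722


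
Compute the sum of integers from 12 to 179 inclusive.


Σₖ₌12^179 k = Σₖ₌₁^179 k − Σₖ₌₁^11 k
= 179·180/2 − 11·12/2
= 16110 − 66 = 16044

Σk = 16044


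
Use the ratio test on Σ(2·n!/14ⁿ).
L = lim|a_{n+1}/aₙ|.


aₙ = 2·n!/14^n
a_{n+1}/aₙ = (n+1)!/14^(n+1) × 14^n/n!  (constant 2 cancels)
= (n+1)/14
L = lim(n→∞) (n+1)/14 = ∞
L > 1 → series DIVERGES

Diverges (ratio test: L = ∞ > 1)


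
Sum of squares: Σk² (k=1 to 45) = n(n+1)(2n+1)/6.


n = 45
n(n+1)(2n+1)/6 = 45×46×91/6
= 188370/6 = 31395

Σk² = 31395


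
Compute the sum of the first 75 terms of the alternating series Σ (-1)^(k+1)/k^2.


S = 1 - 1/4 + 1/9 - 1/16 + 1/25 - 1/36 + 1/49 - 1/64 ± ...
= 0.8226
(Full series converges to +π²/12 ≈ +0.8225)

S_75 = 0.8226


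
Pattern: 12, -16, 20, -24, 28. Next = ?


Pattern: alternating sign, magnitude arithmetic (d=4)
Terms: 12, -16, 20, -24, 28
Next term = -32

Next term = -32


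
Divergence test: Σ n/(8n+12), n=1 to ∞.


lim(n→∞) n/(8n+12) = 1/8 = 1/8  (divide numerator and denominator by n)
lim aₙ = 1/8 ≠ 0 → series DIVERGES

Diverges (lim aₙ = 1/8 ≠ 0)


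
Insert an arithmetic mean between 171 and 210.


AM = (171 + 210)/2 = 381/2 = 190.5

AM = 190.5


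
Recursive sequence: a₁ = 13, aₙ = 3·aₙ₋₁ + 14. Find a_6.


Computing step by step:
a_1 = 13
a_2 = 53
a_3 = 173
a_4 = 533
a_5 = 1613
a_6 = 4853


a_6 = 4853


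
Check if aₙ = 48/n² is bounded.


a₁ = 48, a₂ = 48/4, a₃ = 48/9, ...
0 < aₙ ≤ 48 for all n ≥ 1
The sequence IS bounded

Bounded (0 < aₙ ≤ 48)


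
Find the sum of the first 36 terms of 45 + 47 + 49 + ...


aₙ = 45 + (36-1)×2 = 115
Sₙ = n(a₁+aₙ)/2 = 36×(45+115)/2
= 36×160/2 = 2880

S_36 = 2880


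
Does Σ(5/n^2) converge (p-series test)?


p-series test: Σ c/n^p converges if p > 1, diverges if p ≤ 1 (constant c > 0 doesn't affect convergence).
p = 2
2 > 1 → CONVERGES

Converges (p = 2 > 1)


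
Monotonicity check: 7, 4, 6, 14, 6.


Differences: -3, 2, 8, -8
Difference at position 2 is +2 (> 0) but position 1 is -3 (< 0) — sequence both rises and falls
→ NOT monotonic

Not monotonic


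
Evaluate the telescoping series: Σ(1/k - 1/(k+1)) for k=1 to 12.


Telescoping: adjacent terms cancel.
= 1/1 - 1/13
= 1 - 1/13 = 12/13

Sum = 12/13


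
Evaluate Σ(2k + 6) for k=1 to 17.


Σ(2k+6) = 2·Σk + 6·n
= 2·153 + 6·17
= 306 + 102 = 408

Σ = 408


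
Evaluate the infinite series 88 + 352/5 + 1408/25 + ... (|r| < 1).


S∞ = a₁/(1-r) = 88/(1 - 4/5)
= 88/(1/5)
= 440

S∞ = 440


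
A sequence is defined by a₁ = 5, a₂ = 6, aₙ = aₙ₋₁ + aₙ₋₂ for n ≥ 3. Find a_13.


Computing iteratively: 5, 6, 11, 17, 28, 45, 73, 118, 191, 309, 500, 809, ...
a_13 = 1309

a_13 = 1309


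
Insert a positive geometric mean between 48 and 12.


GM = √(48×12) = √576 = 24

GM = 24


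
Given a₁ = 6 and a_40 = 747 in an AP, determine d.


d = (aₙ - a₁)/(n-1)
= (747 - 6)/(40-1)
= 741/39 = 19

d = 19


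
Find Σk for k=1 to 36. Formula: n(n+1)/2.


n(n+1)/2 = 36×37/2 = 1332/2 = 666

Σk = 666


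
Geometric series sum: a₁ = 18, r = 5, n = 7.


Sₙ = 18×(5^7 - 1)/(5 - 1)
= 18×(78125 - 1)/4
= 18×78124/4
= 351558

S_7 = 351558


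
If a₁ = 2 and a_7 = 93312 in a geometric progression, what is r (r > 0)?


r^(n-1) = aₙ/a₁
r^6 = 93312/2 = 46656
r = 46656^(1/6)
= ±6; taking r > 0 gives r = 6

r = 6


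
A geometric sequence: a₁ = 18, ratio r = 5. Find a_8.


aₙ = a₁·r^(n-1)
= 18×5^7
= 18×78125
= 1406250

a_8 = 1406250


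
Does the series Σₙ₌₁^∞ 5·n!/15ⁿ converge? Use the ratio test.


aₙ = 5·n!/15^n
a_{n+1}/aₙ = (n+1)!/15^(n+1) × 15^n/n!  (constant 5 cancels)
= (n+1)/15
L = lim(n→∞) (n+1)/15 = ∞
L > 1 → series DIVERGES

Diverges (ratio test: L = ∞ > 1)


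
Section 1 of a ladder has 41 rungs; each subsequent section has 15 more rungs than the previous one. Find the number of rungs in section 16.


aₙ = a₁ + (n-1)d
= 41 + (16-1)×15
= 41 + 225
= 266

a_16 = 266


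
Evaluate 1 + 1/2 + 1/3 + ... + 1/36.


H_36 = 1/1 + 1/2 + 1/3 + ... + 1/36
= 54801925434709/13127595717600
≈ 4.1746

H_36 = 54801925434709/13127595717600 ≈ 4.1746


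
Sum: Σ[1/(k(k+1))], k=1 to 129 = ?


1/(k(k+1)) = 1/k - 1/(k+1) (partial fractions)
Telescoping: Σ = 1 - 1/130 = 129/130

Sum = 129/130


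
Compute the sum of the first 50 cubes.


n(n+1)/2 = 50×51/2 = 1275
Σk³ = 1275² = 1625625

Σk³ = 1625625


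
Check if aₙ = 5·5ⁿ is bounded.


aₙ = 5·5ⁿ → as n→∞, aₙ→∞ (since base 5 > 1)
No finite upper bound exists
The sequence is UNBOUNDED

Unbounded (aₙ → ∞ as n → ∞)


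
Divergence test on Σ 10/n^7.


lim(n→∞) 10/n^7 = 0
lim aₙ = 0 → nth-term test is INCONCLUSIVE
(Need other tests; this is actually a convergent p-series with p=7 > 1)

Inconclusive (lim aₙ = 0; need another test)


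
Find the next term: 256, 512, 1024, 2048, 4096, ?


Pattern: powers of 2: 2ⁿ
Terms: 256, 512, 1024, 2048, 4096
Next term = 8192

Next term = 8192


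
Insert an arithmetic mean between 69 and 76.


AM = (69 + 76)/2 = 145/2 = 72.5

AM = 72.5


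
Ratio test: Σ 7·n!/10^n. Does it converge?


aₙ = 7·n!/10^n
a_{n+1}/aₙ = (n+1)!/10^(n+1) × 10^n/n!  (constant 7 cancels)
= (n+1)/10
L = lim(n→∞) (n+1)/10 = ∞
L > 1 → series DIVERGES

Diverges (ratio test: L = ∞ > 1)


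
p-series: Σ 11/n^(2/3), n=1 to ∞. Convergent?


p-series test: Σ c/n^p converges if p > 1, diverges if p ≤ 1 (constant c > 0 doesn't affect convergence).
p = 2/3
2/3 ≤ 1 → DIVERGES

Diverges (p = 2/3 ≤ 1)


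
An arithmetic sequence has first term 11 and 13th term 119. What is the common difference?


d = (aₙ - a₁)/(n-1)
= (119 - 11)/(13-1)
= 108/12 = 9

d = 9


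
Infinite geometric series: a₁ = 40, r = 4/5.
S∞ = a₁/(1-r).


S∞ = a₁/(1-r) = 40/(1 - 4/5)
= 40/(1/5)
= 200

S∞ = 200


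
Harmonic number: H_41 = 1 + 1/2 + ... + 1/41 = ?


H_41 = 1/1 + 1/2 + 1/3 + ... + 1/41
= 85691034670497533/19914562703599200
≈ 4.3029

H_41 = 85691034670497533/19914562703599200 ≈ 4.3029


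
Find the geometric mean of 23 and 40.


GM = √(23×40) = √920 = 30.3315

GM = 30.3315


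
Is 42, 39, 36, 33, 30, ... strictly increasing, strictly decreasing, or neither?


Differences: -3, -3, -3, -3
All differences < 0 → strictly DECREASING

Monotonically decreasing


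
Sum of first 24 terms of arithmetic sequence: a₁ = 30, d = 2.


aₙ = 30 + (24-1)×2 = 76
Sₙ = n(a₁+aₙ)/2 = 24×(30+76)/2
= 24×106/2 = 1272

S_24 = 1272


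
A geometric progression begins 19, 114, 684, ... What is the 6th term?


aₙ = a₁·r^(n-1)
= 19×6^5
= 19×7776
= 147744

a_6 = 147744


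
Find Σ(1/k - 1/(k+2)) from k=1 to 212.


Telescoping with gap 2: two head and two tail terms survive.
= (1 + 1/2) - (1/213 + 1/214)
= 3/2 - 1/213 - 1/214 = 33973/22791

Sum = 33973/22791


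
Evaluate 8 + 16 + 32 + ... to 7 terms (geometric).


Sₙ = 8×(2^7 - 1)/(2 - 1)
= 8×(128 - 1)/1
= 8×127/1
= 1016

S_7 = 1016


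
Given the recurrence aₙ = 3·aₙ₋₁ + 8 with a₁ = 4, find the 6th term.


Computing step by step:
a_1 = 4
a_2 = 20
a_3 = 68
a_4 = 212
a_5 = 644
a_6 = 1940


a_6 = 1940


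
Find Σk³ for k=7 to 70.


Σₖ₌7^70 k³ = [70·71/2]² − [6·7/2]²
= 6175225 − 441 = 6174784

Σk³ = 6174784


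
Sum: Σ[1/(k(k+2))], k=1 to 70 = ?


1/(k(k+2)) = (1/2)·(1/k - 1/(k+2)) (partial fractions)
Telescoping: Σ = (1/2)·(1 + 1/2 - 1/71 - 1/72) = 7525/10224

Sum = 7525/10224


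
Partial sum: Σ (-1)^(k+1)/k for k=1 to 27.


S = 1 - 1/2 + 1/3 - 1/4 + 1/5 - 1/6 + 1/7 - 1/8 ± ...
= 0.7113
(Full series converges to +ln(2) ≈ +0.6931)

S_27 = 0.7113


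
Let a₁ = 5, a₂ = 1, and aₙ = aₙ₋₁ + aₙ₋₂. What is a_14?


Computing iteratively: 5, 1, 6, 7, 13, 20, 33, 53, 86, 139, 225, 364, ...
a_14 = 953

a_14 = 953


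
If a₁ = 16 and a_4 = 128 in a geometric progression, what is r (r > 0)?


r^(n-1) = aₙ/a₁
r^3 = 128/16 = 8
r = 8^(1/3)
= 2

r = 2


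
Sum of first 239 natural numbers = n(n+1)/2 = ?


n(n+1)/2 = 239×240/2 = 57360/2 = 28680

Σk = 28680


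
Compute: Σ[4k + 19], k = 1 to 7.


Σ(4k+19) = 4·Σk + 19·n
= 4·28 + 19·7
= 112 + 133 = 245

Σ = 245


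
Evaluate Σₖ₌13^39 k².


Σₖ₌13^39 k² = Σₖ₌₁^39 k² − Σₖ₌₁^12 k²
= 39·40·79/6 − 12·13·25/6
= 20540 − 650 = 19890

Σk² = 19890


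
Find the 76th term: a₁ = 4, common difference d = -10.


aₙ = a₁ + (n-1)d
= 4 + (76-1)×-10
= 4 - 750
= -746

a_76 = -746


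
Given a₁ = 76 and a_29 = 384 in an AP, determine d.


d = (aₙ - a₁)/(n-1)
= (384 - 76)/(29-1)
= 308/28 = 11

d = 11


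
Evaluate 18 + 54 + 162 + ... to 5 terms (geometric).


Sₙ = 18×(3^5 - 1)/(3 - 1)
= 18×(243 - 1)/2
= 18×242/2
= 2178

S_5 = 2178


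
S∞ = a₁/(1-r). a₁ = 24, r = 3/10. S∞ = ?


S∞ = a₁/(1-r) = 24/(1 - 3/10)
= 24/(7/10)
= 240/7

S∞ = 240/7


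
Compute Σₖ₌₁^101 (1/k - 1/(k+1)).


Telescoping: adjacent terms cancel.
= 1/1 - 1/102
= 1 - 1/102 = 101/102

Sum = 101/102


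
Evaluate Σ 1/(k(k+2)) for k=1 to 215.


1/(k(k+2)) = (1/2)·(1/k - 1/(k+2)) (partial fractions)
Telescoping: Σ = (1/2)·(1 + 1/2 - 1/216 - 1/217) = 69875/93744

Sum = 69875/93744


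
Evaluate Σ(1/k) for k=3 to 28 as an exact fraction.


Σₖ₌3^28 1/k = 1/3 + 1/4 + 1/5 + ... + 1/28
= 194934439103/80313433200
≈ 2.4272

Sum = 194934439103/80313433200 ≈ 2.4272


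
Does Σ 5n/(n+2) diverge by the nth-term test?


lim(n→∞) 5n/(n+2) = 5/1 = 5  (divide numerator and denominator by n)
lim aₙ = 5 ≠ 0 → series DIVERGES

Diverges (lim aₙ = 5 ≠ 0)


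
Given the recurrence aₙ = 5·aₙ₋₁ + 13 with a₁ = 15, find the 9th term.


Computing step by step:
a_1 = 15
a_2 = 88
a_3 = 453
a_4 = 2278
a_5 = 11403
a_6 = 57028
a_7 = 285153
a_8 = 1425778
a_9 = 7128903


a_9 = 7128903


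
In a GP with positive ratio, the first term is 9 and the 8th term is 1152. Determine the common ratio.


r^(n-1) = aₙ/a₁
r^7 = 1152/9 = 128
r = 128^(1/7)
= 2

r = 2


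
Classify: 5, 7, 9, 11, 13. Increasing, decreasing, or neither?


Differences: 2, 2, 2, 2
All differences > 0 → strictly INCREASING

Monotonically increasing


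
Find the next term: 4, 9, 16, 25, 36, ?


Pattern: perfect squares: n²
Terms: 4, 9, 16, 25, 36
Next term = 49

Next term = 49


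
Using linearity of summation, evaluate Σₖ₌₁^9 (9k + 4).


Σ(9k+4) = 9·Σk + 4·n
= 9·45 + 4·9
= 405 + 36 = 441

Σ = 441


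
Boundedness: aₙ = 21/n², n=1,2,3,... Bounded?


a₁ = 21, a₂ = 21/4, a₃ = 21/9, ...
0 < aₙ ≤ 21 for all n ≥ 1
The sequence IS bounded

Bounded (0 < aₙ ≤ 21)


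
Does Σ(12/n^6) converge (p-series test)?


p-series test: Σ c/n^p converges if p > 1, diverges if p ≤ 1 (constant c > 0 doesn't affect convergence).
p = 6
6 > 1 → CONVERGES

Converges (p = 6 > 1)


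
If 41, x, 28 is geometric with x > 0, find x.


GM = √(41×28) = √1148 = 33.8821

GM = 33.8821


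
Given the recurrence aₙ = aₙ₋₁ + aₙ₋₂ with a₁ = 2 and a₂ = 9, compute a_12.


Computing iteratively: 2, 9, 11, 20, 31, 51, 82, 133, 215, 348, 563, 911
a_12 = 911

a_12 = 911


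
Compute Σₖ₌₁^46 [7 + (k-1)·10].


aₙ = 7 + (46-1)×10 = 457
Sₙ = n(a₁+aₙ)/2 = 46×(7+457)/2
= 46×464/2 = 10672

S_46 = 10672


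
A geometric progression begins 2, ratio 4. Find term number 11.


aₙ = a₁·r^(n-1)
= 2×4^10
= 2×1048576
= 2097152

a_11 = 2097152


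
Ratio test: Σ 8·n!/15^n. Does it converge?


aₙ = 8·n!/15^n
a_{n+1}/aₙ = (n+1)!/15^(n+1) × 15^n/n!  (constant 8 cancels)
= (n+1)/15
L = lim(n→∞) (n+1)/15 = ∞
L > 1 → series DIVERGES

Diverges (ratio test: L = ∞ > 1)


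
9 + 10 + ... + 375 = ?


Σₖ₌9^375 k = Σₖ₌₁^375 k − Σₖ₌₁^8 k
= 375·376/2 − 8·9/2
= 70500 − 36 = 70464

Σk = 70464


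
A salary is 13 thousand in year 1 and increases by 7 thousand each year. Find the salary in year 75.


aₙ = a₁ + (n-1)d
= 13 + (75-1)×7
= 13 + 518
= 531

a_75 = 531


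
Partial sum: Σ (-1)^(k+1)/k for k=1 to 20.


S = 1 - 1/2 + 1/3 - 1/4 + 1/5 - 1/6 + 1/7 - 1/8 ± ...
= 0.6688
(Full series converges to +ln(2) ≈ +0.6931)

S_20 = 0.6688


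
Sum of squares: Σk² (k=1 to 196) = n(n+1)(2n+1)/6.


n = 196
n(n+1)(2n+1)/6 = 196×197×393/6
= 15174516/6 = 2529086

Σk² = 2529086


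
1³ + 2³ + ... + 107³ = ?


n(n+1)/2 = 107×108/2 = 5778
Σk³ = 5778² = 33385284

Σk³ = 33385284


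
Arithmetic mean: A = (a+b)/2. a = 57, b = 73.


AM = (57 + 73)/2 = 130/2 = 65

AM = 65


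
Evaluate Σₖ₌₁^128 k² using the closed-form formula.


n = 128
n(n+1)(2n+1)/6 = 128×129×257/6
= 4243584/6 = 707264

Σk² = 707264


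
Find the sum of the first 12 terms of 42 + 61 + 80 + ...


aₙ = 42 + (12-1)×19 = 251
Sₙ = n(a₁+aₙ)/2 = 12×(42+251)/2
= 12×293/2 = 1758

S_12 = 1758


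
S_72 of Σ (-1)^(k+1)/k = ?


S = 1 - 1/2 + 1/3 - 1/4 + 1/5 - 1/6 + 1/7 - 1/8 ± ...
= 0.6863
(Full series converges to +ln(2) ≈ +0.6931)

S_72 = 0.6863


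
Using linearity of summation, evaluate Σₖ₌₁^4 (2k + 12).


Σ(2k+12) = 2·Σk + 12·n
= 2·10 + 12·4
= 20 + 48 = 68

Σ = 68


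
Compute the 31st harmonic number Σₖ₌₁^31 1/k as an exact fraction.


H_31 = 1/1 + 1/2 + 1/3 + ... + 1/31
= 290774257297357/72201776446800
≈ 4.0272

H_31 = 290774257297357/72201776446800 ≈ 4.0272


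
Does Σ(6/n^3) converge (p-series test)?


p-series test: Σ c/n^p converges if p > 1, diverges if p ≤ 1 (constant c > 0 doesn't affect convergence).
p = 3
3 > 1 → CONVERGES

Converges (p = 3 > 1)


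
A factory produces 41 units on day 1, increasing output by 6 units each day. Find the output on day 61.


aₙ = a₁ + (n-1)d
= 41 + (61-1)×6
= 41 + 360
= 401

a_61 = 401


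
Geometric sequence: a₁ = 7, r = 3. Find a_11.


aₙ = a₁·r^(n-1)
= 7×3^10
= 7×59049
= 413343

a_11 = 413343


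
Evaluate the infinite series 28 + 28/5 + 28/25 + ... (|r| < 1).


S∞ = a₁/(1-r) = 28/(1 - 1/5)
= 28/(4/5)
= 35

S∞ = 35


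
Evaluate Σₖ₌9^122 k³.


Σₖ₌9^122 k³ = [122·123/2]² − [8·9/2]²
= 56295009 − 1296 = 56293713

Σk³ = 56293713


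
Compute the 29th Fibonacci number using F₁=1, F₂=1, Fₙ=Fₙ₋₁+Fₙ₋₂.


Fibonacci sequence: 1, 1, 2, 3, 5, 8, 13, 21, 34, 55, 89, ...
F(29) = 514229

F(29) = 514229


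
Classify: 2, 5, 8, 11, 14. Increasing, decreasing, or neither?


Differences: 3, 3, 3, 3
All differences > 0 → strictly INCREASING

Monotonically increasing


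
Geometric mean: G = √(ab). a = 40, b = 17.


GM = √(40×17) = √680 = 26.0768

GM = 26.0768


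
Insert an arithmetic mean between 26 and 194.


AM = (26 + 194)/2 = 220/2 = 110

AM = 110


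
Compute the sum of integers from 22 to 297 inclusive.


Σₖ₌22^297 k = Σₖ₌₁^297 k − Σₖ₌₁^21 k
= 297·298/2 − 21·22/2
= 44253 − 231 = 44022

Σk = 44022


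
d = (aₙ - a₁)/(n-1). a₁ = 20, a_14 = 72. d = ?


d = (aₙ - a₁)/(n-1)
= (72 - 20)/(14-1)
= 52/13 = 4

d = 4


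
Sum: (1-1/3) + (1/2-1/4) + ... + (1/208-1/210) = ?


Telescoping with gap 2: two head and two tail terms survive.
= (1 + 1/2) - (1/209 + 1/210)
= 3/2 - 1/209 - 1/210 = 32708/21945

Sum = 32708/21945


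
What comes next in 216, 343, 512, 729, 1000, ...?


Pattern: perfect cubes: n³
Terms: 216, 343, 512, 729, 1000
Next term = 1331

Next term = 1331


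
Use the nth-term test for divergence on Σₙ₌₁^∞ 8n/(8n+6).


lim(n→∞) 8n/(8n+6) = 8/8 = 1  (divide numerator and denominator by n)
lim aₙ = 1 ≠ 0 → series DIVERGES

Diverges (lim aₙ = 1 ≠ 0)


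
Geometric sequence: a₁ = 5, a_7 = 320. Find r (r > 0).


r^(n-1) = aₙ/a₁
r^6 = 320/5 = 64
r = 64^(1/6)
= ±2; taking r > 0 gives r = 2

r = 2


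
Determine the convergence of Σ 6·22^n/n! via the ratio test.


aₙ = 6·22^n/n!
a_{n+1}/aₙ = 22^(n+1)/(n+1)! × n!/22^n  (constant 6 cancels)
= 22/(n+1)
L = lim(n→∞) 22/(n+1) = 0
L < 1 → series CONVERGES

Converges (ratio test: L = 0 < 1)


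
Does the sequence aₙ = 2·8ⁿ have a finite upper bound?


aₙ = 2·8ⁿ → as n→∞, aₙ→∞ (since base 8 > 1)
No finite upper bound exists
The sequence is UNBOUNDED

Unbounded (aₙ → ∞ as n → ∞)


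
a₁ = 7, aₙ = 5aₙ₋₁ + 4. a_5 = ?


Computing step by step:
a_1 = 7
a_2 = 39
a_3 = 199
a_4 = 999
a_5 = 4999


a_5 = 4999


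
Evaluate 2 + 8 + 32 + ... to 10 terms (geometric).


Sₙ = 2×(4^10 - 1)/(4 - 1)
= 2×(1048576 - 1)/3
= 2×1048575/3
= 699050

S_10 = 699050


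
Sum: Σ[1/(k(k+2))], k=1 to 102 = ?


1/(k(k+2)) = (1/2)·(1/k - 1/(k+2)) (partial fractions)
Telescoping: Σ = (1/2)·(1 + 1/2 - 1/103 - 1/104) = 15861/21424

Sum = 15861/21424


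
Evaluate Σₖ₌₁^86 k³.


n(n+1)/2 = 86×87/2 = 3741
Σk³ = 3741² = 13995081

Σk³ = 13995081


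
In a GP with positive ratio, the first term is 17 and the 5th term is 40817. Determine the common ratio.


r^(n-1) = aₙ/a₁
r^4 = 40817/17 = 2401
r = 2401^(1/4)
= ±7; taking r > 0 gives r = 7

r = 7


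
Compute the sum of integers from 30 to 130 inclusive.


Σₖ₌30^130 k = Σₖ₌₁^130 k − Σₖ₌₁^29 k
= 130·131/2 − 29·30/2
= 8515 − 435 = 8080

Σk = 8080


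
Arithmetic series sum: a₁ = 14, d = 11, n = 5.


aₙ = 14 + (5-1)×11 = 58
Sₙ = n(a₁+aₙ)/2 = 5×(14+58)/2
= 5×72/2 = 180

S_5 = 180


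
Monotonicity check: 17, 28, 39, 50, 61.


Differences: 11, 11, 11, 11
All differences > 0 → strictly INCREASING

Monotonically increasing


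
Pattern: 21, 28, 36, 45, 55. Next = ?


Pattern: triangular numbers: n(n+1)/2
Terms: 21, 28, 36, 45, 55
Next term = 66

Next term = 66


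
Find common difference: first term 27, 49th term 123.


d = (aₙ - a₁)/(n-1)
= (123 - 27)/(49-1)
= 96/48 = 2

d = 2


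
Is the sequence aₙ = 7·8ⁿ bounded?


aₙ = 7·8ⁿ → as n→∞, aₙ→∞ (since base 8 > 1)
No finite upper bound exists
The sequence is UNBOUNDED

Unbounded (aₙ → ∞ as n → ∞)


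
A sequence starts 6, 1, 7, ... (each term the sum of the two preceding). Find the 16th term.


Computing iteratively: 6, 1, 7, 8, 15, 23, 38, 61, 99, 160, 259, 419, ...
a_16 = 2872

a_16 = 2872


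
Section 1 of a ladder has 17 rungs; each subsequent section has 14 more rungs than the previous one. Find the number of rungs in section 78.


aₙ = a₁ + (n-1)d
= 17 + (78-1)×14
= 17 + 1078
= 1095

a_78 = 1095


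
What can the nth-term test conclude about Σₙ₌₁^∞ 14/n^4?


lim(n→∞) 14/n^4 = 0
lim aₙ = 0 → nth-term test is INCONCLUSIVE
(Need other tests; this is actually a convergent p-series with p=4 > 1)

Inconclusive (lim aₙ = 0; need another test)


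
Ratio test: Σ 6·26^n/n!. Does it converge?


aₙ = 6·26^n/n!
a_{n+1}/aₙ = 26^(n+1)/(n+1)! × n!/26^n  (constant 6 cancels)
= 26/(n+1)
L = lim(n→∞) 26/(n+1) = 0
L < 1 → series CONVERGES

Converges (ratio test: L = 0 < 1)


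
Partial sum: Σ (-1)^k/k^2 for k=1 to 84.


S = -1 + 1/4 - 1/9 + 1/16 - 1/25 + 1/36 - 1/49 + 1/64 ± ...
= -0.8224
(Full series converges to -π²/12 ≈ -0.8225)

S_84 = -0.8224


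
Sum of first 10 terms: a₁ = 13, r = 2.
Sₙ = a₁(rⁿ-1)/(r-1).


Sₙ = 13×(2^10 - 1)/(2 - 1)
= 13×(1024 - 1)/1
= 13×1023/1
= 13299

S_10 = 13299


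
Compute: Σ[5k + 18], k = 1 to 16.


Σ(5k+18) = 5·Σk + 18·n
= 5·136 + 18·16
= 680 + 288 = 968

Σ = 968


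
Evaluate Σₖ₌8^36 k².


Σₖ₌8^36 k² = Σₖ₌₁^36 k² − Σₖ₌₁^7 k²
= 36·37·73/6 − 7·8·15/6
= 16206 − 140 = 16066

Σk² = 16066


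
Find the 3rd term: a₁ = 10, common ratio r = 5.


aₙ = a₁·r^(n-1)
= 10×5^2
= 10×25
= 250

a_3 = 250


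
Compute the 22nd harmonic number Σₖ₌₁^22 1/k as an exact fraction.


H_22 = 1/1 + 1/2 + 1/3 + ... + 1/22
= 19093197/5173168
≈ 3.6908

H_22 = 19093197/5173168 ≈ 3.6908


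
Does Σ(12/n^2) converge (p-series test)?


p-series test: Σ c/n^p converges if p > 1, diverges if p ≤ 1 (constant c > 0 doesn't affect convergence).
p = 2
2 > 1 → CONVERGES

Converges (p = 2 > 1)


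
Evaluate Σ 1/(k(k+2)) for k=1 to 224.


1/(k(k+2)) = (1/2)·(1/k - 1/(k+2)) (partial fractions)
Telescoping: Σ = (1/2)·(1 + 1/2 - 1/225 - 1/226) = 18956/25425

Sum = 18956/25425


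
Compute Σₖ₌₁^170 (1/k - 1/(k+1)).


Telescoping: adjacent terms cancel.
= 1/1 - 1/171
= 1 - 1/171 = 170/171

Sum = 170/171


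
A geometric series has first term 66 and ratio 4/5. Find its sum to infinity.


S∞ = a₁/(1-r) = 66/(1 - 4/5)
= 66/(1/5)
= 330

S∞ = 330


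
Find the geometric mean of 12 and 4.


GM = √(12×4) = √48 = 6.9282

GM = 6.9282


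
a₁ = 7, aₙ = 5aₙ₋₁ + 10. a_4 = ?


Computing step by step:
a_1 = 7
a_2 = 45
a_3 = 235
a_4 = 1185


a_4 = 1185


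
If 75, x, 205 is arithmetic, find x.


AM = (75 + 205)/2 = 280/2 = 140

AM = 140


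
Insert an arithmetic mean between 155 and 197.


AM = (155 + 197)/2 = 352/2 = 176

AM = 176


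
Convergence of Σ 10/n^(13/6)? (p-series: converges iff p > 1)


p-series test: Σ c/n^p converges if p > 1, diverges if p ≤ 1 (constant c > 0 doesn't affect convergence).
p = 13/6
13/6 > 1 → CONVERGES

Converges (p = 13/6 > 1)


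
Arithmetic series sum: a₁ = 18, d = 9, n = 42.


aₙ = 18 + (42-1)×9 = 387
Sₙ = n(a₁+aₙ)/2 = 42×(18+387)/2
= 42×405/2 = 8505

S_42 = 8505


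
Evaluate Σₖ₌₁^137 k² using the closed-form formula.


n = 137
n(n+1)(2n+1)/6 = 137×138×275/6
= 5199150/6 = 866525

Σk² = 866525


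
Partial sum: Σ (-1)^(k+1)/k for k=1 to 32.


S = 1 - 1/2 + 1/3 - 1/4 + 1/5 - 1/6 + 1/7 - 1/8 ± ...
= 0.6778
(Full series converges to +ln(2) ≈ +0.6931)

S_32 = 0.6778


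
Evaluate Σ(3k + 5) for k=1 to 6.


Σ(3k+5) = 3·Σk + 5·n
= 3·21 + 5·6
= 63 + 30 = 93

Σ = 93


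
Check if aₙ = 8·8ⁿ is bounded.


aₙ = 8·8ⁿ → as n→∞, aₙ→∞ (since base 8 > 1)
No finite upper bound exists
The sequence is UNBOUNDED

Unbounded (aₙ → ∞ as n → ∞)


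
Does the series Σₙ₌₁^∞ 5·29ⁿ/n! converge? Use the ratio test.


aₙ = 5·29^n/n!
a_{n+1}/aₙ = 29^(n+1)/(n+1)! × n!/29^n  (constant 5 cancels)
= 29/(n+1)
L = lim(n→∞) 29/(n+1) = 0
L < 1 → series CONVERGES

Converges (ratio test: L = 0 < 1)


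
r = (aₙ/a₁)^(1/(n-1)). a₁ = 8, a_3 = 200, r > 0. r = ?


r^(n-1) = aₙ/a₁
r^2 = 200/8 = 25
r = 25^(1/2)
= ±5; taking r > 0 gives r = 5

r = 5


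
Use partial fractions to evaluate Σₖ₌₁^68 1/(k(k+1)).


1/(k(k+1)) = 1/k - 1/(k+1) (partial fractions)
Telescoping: Σ = 1 - 1/69 = 68/69

Sum = 68/69


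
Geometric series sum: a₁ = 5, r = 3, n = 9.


Sₙ = 5×(3^9 - 1)/(3 - 1)
= 5×(19683 - 1)/2
= 5×19682/2
= 49205

S_9 = 49205


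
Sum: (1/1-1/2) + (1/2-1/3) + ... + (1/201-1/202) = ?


Telescoping: adjacent terms cancel.
= 1/1 - 1/202
= 1 - 1/202 = 201/202

Sum = 201/202


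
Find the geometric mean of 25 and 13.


GM = √(25×13) = √325 = 18.0278

GM = 18.0278


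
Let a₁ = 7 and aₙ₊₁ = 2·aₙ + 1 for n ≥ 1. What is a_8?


Computing step by step:
a_1 = 7
a_2 = 15
a_3 = 31
a_4 = 63
a_5 = 127
a_6 = 255
a_7 = 511
a_8 = 1023


a_8 = 1023


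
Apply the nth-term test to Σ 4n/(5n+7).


lim(n→∞) 4n/(5n+7) = 4/5 = 4/5  (divide numerator and denominator by n)
lim aₙ = 4/5 ≠ 0 → series DIVERGES

Diverges (lim aₙ = 4/5 ≠ 0)


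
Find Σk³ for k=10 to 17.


Σₖ₌10^17 k³ = [17·18/2]² − [9·10/2]²
= 23409 − 2025 = 21384

Σk³ = 21384


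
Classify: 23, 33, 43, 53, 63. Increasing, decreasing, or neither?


Differences: 10, 10, 10, 10
All differences > 0 → strictly INCREASING

Monotonically increasing


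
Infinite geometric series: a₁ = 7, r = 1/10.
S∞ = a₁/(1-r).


S∞ = a₁/(1-r) = 7/(1 - 1/10)
= 7/(9/10)
= 70/9

S∞ = 70/9


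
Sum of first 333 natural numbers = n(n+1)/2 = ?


n(n+1)/2 = 333×334/2 = 111222/2 = 55611

Σk = 55611


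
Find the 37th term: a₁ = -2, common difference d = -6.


aₙ = a₁ + (n-1)d
= -2 + (37-1)×-6
= -2 - 216
= -218

a_37 = -218


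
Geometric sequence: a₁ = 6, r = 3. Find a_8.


aₙ = a₁·r^(n-1)
= 6×3^7
= 6×2187
= 13122

a_8 = 13122


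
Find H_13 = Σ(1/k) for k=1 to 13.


H_13 = 1/1 + 1/2 + 1/3 + ... + 1/13
= 1145993/360360
≈ 3.1801

H_13 = 1145993/360360 ≈ 3.1801


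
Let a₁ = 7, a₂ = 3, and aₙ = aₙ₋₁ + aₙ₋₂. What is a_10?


Computing iteratively: 7, 3, 10, 13, 23, 36, 59, 95, 154, 249
a_10 = 249

a_10 = 249


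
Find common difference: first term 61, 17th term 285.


d = (aₙ - a₁)/(n-1)
= (285 - 61)/(17-1)
= 224/16 = 14

d = 14


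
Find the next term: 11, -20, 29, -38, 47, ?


Pattern: alternating sign, magnitude arithmetic (d=9)
Terms: 11, -20, 29, -38, 47
Next term = -56

Next term = -56


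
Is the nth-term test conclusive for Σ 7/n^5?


lim(n→∞) 7/n^5 = 0
lim aₙ = 0 → nth-term test is INCONCLUSIVE
(Need other tests; this is actually a convergent p-series with p=5 > 1)

Inconclusive (lim aₙ = 0; need another test)


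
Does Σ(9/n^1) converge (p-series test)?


p-series test: Σ c/n^p converges if p > 1, diverges if p ≤ 1 (constant c > 0 doesn't affect convergence).
p = 1
1 ≤ 1 → DIVERGES

Diverges (p = 1 ≤ 1)


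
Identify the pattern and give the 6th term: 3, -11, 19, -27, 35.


Pattern: alternating sign, magnitude arithmetic (d=8)
Terms: 3, -11, 19, -27, 35
Next term = -43

Next term = -43


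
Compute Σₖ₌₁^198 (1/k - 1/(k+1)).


Telescoping: adjacent terms cancel.
= 1/1 - 1/199
= 1 - 1/199 = 198/199

Sum = 198/199


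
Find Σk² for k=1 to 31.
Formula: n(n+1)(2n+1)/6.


n = 31
n(n+1)(2n+1)/6 = 31×32×63/6
= 62496/6 = 10416

Σk² = 10416


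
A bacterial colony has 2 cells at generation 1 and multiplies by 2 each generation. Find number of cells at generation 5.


aₙ = a₁·r^(n-1)
= 2×2^4
= 2×16
= 32

a_5 = 32


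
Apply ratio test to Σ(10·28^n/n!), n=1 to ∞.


aₙ = 10·28^n/n!
a_{n+1}/aₙ = 28^(n+1)/(n+1)! × n!/28^n  (constant 10 cancels)
= 28/(n+1)
L = lim(n→∞) 28/(n+1) = 0
L < 1 → series CONVERGES

Converges (ratio test: L = 0 < 1)


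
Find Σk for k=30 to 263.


Σₖ₌30^263 k = Σₖ₌₁^263 k − Σₖ₌₁^29 k
= 263·264/2 − 29·30/2
= 34716 − 435 = 34281

Σk = 34281


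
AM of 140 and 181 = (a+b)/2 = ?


AM = (140 + 181)/2 = 321/2 = 160.5

AM = 160.5


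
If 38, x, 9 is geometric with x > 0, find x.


GM = √(38×9) = √342 = 18.4932

GM = 18.4932


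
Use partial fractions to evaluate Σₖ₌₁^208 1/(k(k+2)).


1/(k(k+2)) = (1/2)·(1/k - 1/(k+2)) (partial fractions)
Telescoping: Σ = (1/2)·(1 + 1/2 - 1/209 - 1/210) = 16354/21945

Sum = 16354/21945
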